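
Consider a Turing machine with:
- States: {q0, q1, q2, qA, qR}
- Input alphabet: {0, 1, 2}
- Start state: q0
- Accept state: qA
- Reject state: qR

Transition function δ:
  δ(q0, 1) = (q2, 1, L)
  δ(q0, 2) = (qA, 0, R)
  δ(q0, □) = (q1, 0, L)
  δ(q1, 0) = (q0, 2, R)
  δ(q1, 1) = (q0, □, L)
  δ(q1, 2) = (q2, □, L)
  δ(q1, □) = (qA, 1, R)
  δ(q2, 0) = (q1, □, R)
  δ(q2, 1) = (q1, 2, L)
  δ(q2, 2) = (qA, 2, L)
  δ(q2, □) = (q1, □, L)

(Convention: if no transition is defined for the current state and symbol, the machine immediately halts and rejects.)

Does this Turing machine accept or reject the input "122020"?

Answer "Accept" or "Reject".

Execution trace:
Initial: [q0]122020
Step 1: δ(q0, 1) = (q2, 1, L) → [q2]□122020
Step 2: δ(q2, □) = (q1, □, L) → [q1]□□122020
Step 3: δ(q1, □) = (qA, 1, R) → 1[qA]□122020

The machine reaches the accept state qA and halts.

Answer: Accept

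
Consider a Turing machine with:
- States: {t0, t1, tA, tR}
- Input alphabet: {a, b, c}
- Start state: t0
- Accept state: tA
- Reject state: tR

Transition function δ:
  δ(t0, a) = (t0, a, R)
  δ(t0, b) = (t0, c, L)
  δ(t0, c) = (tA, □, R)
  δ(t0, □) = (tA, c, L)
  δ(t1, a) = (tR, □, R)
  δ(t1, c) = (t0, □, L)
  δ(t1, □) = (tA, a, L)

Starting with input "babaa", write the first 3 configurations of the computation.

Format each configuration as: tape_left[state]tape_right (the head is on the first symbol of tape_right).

Transitions applied:
Step 1: δ(t0, b) = (t0, c, L)
Step 2: δ(t0, □) = (tA, c, L)

The first 3 configurations are:
[t0]babaa ⊢ [t0]□cabaa ⊢ [tA]□ccabaa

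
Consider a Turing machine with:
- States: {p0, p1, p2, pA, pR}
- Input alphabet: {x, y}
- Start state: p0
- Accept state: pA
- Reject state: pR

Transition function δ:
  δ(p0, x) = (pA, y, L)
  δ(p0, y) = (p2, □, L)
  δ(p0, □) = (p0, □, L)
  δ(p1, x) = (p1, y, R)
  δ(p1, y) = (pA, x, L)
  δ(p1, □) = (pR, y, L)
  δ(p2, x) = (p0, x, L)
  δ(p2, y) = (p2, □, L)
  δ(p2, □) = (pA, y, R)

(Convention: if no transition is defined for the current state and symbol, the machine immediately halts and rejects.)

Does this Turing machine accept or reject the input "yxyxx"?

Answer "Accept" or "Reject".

Execution trace:
Initial: [p0]yxyxx
Step 1: δ(p0, y) = (p2, □, L) → [p2]□□xyxx
Step 2: δ(p2, □) = (pA, y, R) → y[pA]□xyxx

The machine reaches the accept state pA and halts.

Answer: Accept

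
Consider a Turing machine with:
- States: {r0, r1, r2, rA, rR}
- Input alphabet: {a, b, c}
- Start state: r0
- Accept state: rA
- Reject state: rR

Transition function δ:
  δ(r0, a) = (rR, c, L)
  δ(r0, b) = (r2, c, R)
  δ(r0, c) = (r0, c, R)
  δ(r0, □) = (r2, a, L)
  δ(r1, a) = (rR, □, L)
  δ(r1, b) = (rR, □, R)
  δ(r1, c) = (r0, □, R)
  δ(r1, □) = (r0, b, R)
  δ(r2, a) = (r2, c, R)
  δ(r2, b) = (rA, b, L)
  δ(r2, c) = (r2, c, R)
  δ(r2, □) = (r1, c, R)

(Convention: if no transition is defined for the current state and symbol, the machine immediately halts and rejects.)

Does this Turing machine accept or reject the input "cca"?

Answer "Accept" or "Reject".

Execution trace:
Initial: [r0]cca
Step 1: δ(r0, c) = (r0, c, R) → c[r0]ca
Step 2: δ(r0, c) = (r0, c, R) → cc[r0]a
Step 3: δ(r0, a) = (rR, c, L) → c[rR]cc

The machine reaches the reject state rR and halts.

Answer: Reject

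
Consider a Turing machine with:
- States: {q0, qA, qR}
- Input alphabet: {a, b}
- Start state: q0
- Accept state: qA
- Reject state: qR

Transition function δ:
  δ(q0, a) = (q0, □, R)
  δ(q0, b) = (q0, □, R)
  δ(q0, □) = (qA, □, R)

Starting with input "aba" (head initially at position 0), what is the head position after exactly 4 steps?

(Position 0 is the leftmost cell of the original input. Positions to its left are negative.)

Execution trace (head position shown):
Step 0: [q0]aba  (head at position 0)
Step 1: move right → □[q0]ba  (head at position 1)
Step 2: move right → □□[q0]a  (head at position 2)
Step 3: move right → □□□[q0]□  (head at position 3)
Step 4: move right → □□□□[qA]□  (head at position 4)

After 4 steps, the head is at position 4.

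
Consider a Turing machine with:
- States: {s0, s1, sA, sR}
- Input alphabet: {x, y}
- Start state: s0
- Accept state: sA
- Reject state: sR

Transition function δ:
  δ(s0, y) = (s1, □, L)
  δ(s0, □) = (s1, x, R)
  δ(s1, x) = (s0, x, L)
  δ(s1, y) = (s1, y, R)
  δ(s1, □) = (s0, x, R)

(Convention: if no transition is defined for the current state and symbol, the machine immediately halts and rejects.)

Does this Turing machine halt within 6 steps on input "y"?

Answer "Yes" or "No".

Execution trace:
Initial: [s0]y
Step 1: δ(s0, y) = (s1, □, L) → [s1]□□
Step 2: δ(s1, □) = (s0, x, R) → x[s0]□
Step 3: δ(s0, □) = (s1, x, R) → xx[s1]□
Step 4: δ(s1, □) = (s0, x, R) → xxx[s0]□
Step 5: δ(s0, □) = (s1, x, R) → xxxx[s1]□
Step 6: δ(s1, □) = (s0, x, R) → xxxxx[s0]□

The machine has not reached a halting state after 6 steps.
The machine did not halt within the 6-step bound.

Answer: No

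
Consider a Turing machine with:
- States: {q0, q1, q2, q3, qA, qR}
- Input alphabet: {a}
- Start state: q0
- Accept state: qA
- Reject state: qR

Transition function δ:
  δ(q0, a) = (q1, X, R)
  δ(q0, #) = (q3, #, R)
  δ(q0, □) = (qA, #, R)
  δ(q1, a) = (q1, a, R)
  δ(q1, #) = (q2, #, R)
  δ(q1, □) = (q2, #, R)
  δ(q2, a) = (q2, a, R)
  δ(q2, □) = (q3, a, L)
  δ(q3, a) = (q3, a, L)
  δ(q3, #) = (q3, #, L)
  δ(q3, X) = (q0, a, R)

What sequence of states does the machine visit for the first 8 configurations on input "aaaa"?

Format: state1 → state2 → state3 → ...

Execution trace:
Initial: [q0]aaaa
Step 1: δ(q0, a) = (q1, X, R) → X[q1]aaa
Step 2: δ(q1, a) = (q1, a, R) → Xa[q1]aa
Step 3: δ(q1, a) = (q1, a, R) → Xaa[q1]a
Step 4: δ(q1, a) = (q1, a, R) → Xaaa[q1]□
Step 5: δ(q1, □) = (q2, #, R) → Xaaa#[q2]□
Step 6: δ(q2, □) = (q3, a, L) → Xaaa[q3]#a
Step 7: δ(q3, #) = (q3, #, L) → Xaa[q3]a#a

State sequence: q0 → q1 → q1 → q1 → q1 → q2 → q3 → q3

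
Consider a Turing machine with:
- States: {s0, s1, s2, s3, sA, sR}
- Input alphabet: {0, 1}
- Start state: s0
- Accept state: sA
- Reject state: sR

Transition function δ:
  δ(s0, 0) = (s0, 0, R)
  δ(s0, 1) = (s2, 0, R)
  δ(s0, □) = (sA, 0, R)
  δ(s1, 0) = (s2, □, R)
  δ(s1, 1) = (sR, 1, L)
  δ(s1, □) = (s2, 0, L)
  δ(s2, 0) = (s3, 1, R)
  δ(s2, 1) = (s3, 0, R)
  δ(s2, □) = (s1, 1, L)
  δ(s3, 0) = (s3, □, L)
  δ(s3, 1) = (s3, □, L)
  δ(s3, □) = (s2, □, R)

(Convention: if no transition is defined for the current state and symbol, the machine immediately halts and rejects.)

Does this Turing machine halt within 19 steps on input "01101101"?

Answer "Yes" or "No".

Execution trace:
Initial: [s0]01101101
Step 1: δ(s0, 0) = (s0, 0, R) → 0[s0]1101101
Step 2: δ(s0, 1) = (s2, 0, R) → 00[s2]101101
Step 3: δ(s2, 1) = (s3, 0, R) → 000[s3]01101
Step 4: δ(s3, 0) = (s3, □, L) → 00[s3]0□1101
Step 5: δ(s3, 0) = (s3, □, L) → 0[s3]0□□1101
Step 6: δ(s3, 0) = (s3, □, L) → [s3]0□□□1101
Step 7: δ(s3, 0) = (s3, □, L) → [s3]□□□□□1101
Step 8: δ(s3, □) = (s2, □, R) → □[s2]□□□□1101
Step 9: δ(s2, □) = (s1, 1, L) → [s1]□1□□□1101
Step 10: δ(s1, □) = (s2, 0, L) → [s2]□01□□□1101
Step 11: δ(s2, □) = (s1, 1, L) → [s1]□101□□□1101
Step 12: δ(s1, □) = (s2, 0, L) → [s2]□0101□□□1101
Step 13: δ(s2, □) = (s1, 1, L) → [s1]□10101□□□1101
Step 14: δ(s1, □) = (s2, 0, L) → [s2]□010101□□□1101
Step 15: δ(s2, □) = (s1, 1, L) → [s1]□1010101□□□1101
Step 16: δ(s1, □) = (s2, 0, L) → [s2]□01010101□□□1101
Step 17: δ(s2, □) = (s1, 1, L) → [s1]□101010101□□□1101
Step 18: δ(s1, □) = (s2, 0, L) → [s2]□0101010101□□□1101
Step 19: δ(s2, □) = (s1, 1, L) → [s1]□10101010101□□□1101

The machine has not reached a halting state after 19 steps.
The machine did not halt within the 19-step bound.

Answer: No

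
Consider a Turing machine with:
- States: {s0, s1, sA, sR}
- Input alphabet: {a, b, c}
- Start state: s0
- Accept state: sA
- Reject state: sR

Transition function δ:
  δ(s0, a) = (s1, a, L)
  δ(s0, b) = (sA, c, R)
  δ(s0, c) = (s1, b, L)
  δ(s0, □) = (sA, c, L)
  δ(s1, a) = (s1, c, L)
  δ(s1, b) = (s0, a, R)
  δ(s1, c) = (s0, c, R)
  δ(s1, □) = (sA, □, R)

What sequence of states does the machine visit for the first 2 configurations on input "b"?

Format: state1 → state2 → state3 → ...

Execution trace:
Initial: [s0]b
Step 1: δ(s0, b) = (sA, c, R) → c[sA]□

The machine reaches the accept state sA and halts.

State sequence: s0 → sA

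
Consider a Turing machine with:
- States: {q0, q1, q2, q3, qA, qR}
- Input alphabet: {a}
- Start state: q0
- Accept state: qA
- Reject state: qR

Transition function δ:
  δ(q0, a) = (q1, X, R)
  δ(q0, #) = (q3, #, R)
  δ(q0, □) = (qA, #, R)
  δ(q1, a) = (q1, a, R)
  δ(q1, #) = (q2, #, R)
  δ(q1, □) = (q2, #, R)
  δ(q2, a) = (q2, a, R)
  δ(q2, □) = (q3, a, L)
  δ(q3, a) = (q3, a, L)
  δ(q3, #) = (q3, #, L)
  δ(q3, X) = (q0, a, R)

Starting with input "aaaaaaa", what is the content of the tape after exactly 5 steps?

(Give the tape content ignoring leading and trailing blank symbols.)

Execution trace:
Initial: [q0]aaaaaaa
Step 1: δ(q0, a) = (q1, X, R) → X[q1]aaaaaa
Step 2: δ(q1, a) = (q1, a, R) → Xa[q1]aaaaa
Step 3: δ(q1, a) = (q1, a, R) → Xaa[q1]aaaa
Step 4: δ(q1, a) = (q1, a, R) → Xaaa[q1]aaa
Step 5: δ(q1, a) = (q1, a, R) → Xaaaa[q1]aa

After 5 steps, the tape (ignoring leading/trailing blanks) is: Xaaaaaa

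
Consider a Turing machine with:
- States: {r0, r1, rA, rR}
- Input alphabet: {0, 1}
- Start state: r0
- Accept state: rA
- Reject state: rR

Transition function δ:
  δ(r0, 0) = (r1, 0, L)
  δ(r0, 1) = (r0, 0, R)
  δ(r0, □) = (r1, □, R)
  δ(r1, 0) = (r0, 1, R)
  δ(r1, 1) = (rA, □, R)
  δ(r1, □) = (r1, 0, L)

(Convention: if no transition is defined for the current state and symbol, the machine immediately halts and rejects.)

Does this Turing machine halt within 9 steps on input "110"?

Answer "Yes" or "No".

Execution trace:
Initial: [r0]110
Step 1: δ(r0, 1) = (r0, 0, R) → 0[r0]10
Step 2: δ(r0, 1) = (r0, 0, R) → 00[r0]0
Step 3: δ(r0, 0) = (r1, 0, L) → 0[r1]00
Step 4: δ(r1, 0) = (r0, 1, R) → 01[r0]0
Step 5: δ(r0, 0) = (r1, 0, L) → 0[r1]10
Step 6: δ(r1, 1) = (rA, □, R) → 0□[rA]0

The machine reaches the accept state rA and halts.
The machine halted after 6 steps (within the 9-step bound).

Answer: Yes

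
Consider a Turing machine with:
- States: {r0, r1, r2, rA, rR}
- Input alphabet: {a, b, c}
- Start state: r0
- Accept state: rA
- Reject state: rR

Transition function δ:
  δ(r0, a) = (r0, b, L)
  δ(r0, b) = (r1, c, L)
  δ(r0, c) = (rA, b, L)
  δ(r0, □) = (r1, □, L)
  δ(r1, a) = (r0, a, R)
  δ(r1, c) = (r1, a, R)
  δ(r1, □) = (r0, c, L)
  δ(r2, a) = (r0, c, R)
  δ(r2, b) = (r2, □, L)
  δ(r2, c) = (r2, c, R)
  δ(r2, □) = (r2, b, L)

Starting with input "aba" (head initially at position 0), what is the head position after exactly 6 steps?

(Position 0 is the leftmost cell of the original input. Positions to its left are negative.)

Execution trace (head position shown):
Step 0: [r0]aba  (head at position 0)
Step 1: move left → [r0]□bba  (head at position -1)
Step 2: move left → [r1]□□bba  (head at position -2)
Step 3: move left → [r0]□c□bba  (head at position -3)
Step 4: move left → [r1]□□c□bba  (head at position -4)
Step 5: move left → [r0]□c□c□bba  (head at position -5)
Step 6: move left → [r1]□□c□c□bba  (head at position -6)

After 6 steps, the head is at position -6.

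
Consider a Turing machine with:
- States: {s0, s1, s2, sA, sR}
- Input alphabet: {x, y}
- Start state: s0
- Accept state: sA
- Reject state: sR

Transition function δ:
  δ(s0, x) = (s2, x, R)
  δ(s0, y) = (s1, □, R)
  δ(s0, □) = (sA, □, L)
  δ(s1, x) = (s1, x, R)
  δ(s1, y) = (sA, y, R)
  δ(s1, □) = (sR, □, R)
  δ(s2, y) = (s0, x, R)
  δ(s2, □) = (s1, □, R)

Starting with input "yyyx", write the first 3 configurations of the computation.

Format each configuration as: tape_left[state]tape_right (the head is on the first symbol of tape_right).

Transitions applied:
Step 1: δ(s0, y) = (s1, □, R)
Step 2: δ(s1, y) = (sA, y, R)

The first 3 configurations are:
[s0]yyyx ⊢ □[s1]yyx ⊢ □y[sA]yx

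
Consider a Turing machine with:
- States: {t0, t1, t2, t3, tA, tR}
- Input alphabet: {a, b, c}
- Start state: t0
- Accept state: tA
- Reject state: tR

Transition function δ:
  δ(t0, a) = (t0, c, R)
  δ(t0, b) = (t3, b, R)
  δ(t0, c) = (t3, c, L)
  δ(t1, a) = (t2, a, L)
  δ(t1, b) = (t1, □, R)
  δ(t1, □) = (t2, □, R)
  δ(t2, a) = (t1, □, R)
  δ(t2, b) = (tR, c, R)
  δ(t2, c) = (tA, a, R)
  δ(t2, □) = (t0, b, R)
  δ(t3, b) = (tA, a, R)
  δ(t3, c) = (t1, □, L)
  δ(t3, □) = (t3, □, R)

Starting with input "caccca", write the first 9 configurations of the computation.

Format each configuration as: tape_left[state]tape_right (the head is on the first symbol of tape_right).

Transitions applied:
Step 1: δ(t0, c) = (t3, c, L)
Step 2: δ(t3, □) = (t3, □, R)
Step 3: δ(t3, c) = (t1, □, L)
Step 4: δ(t1, □) = (t2, □, R)
Step 5: δ(t2, □) = (t0, b, R)
Step 6: δ(t0, a) = (t0, c, R)
Step 7: δ(t0, c) = (t3, c, L)
Step 8: δ(t3, c) = (t1, □, L)

The first 9 configurations are:
[t0]caccca ⊢ [t3]□caccca ⊢ □[t3]caccca ⊢ [t1]□□accca ⊢ □[t2]□accca ⊢ □b[t0]accca ⊢ □bc[t0]ccca ⊢ □b[t3]cccca ⊢ □[t1]b□ccca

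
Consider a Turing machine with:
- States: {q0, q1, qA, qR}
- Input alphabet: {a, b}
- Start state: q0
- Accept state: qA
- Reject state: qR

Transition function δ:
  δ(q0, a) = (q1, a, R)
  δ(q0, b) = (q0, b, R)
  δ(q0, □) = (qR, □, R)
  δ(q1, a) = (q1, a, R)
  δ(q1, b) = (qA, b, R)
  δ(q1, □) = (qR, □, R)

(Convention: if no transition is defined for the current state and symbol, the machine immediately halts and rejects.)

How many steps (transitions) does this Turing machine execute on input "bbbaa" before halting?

Execution trace:
Initial: [q0]bbbaa
Step 1: δ(q0, b) = (q0, b, R) → b[q0]bbaa
Step 2: δ(q0, b) = (q0, b, R) → bb[q0]baa
Step 3: δ(q0, b) = (q0, b, R) → bbb[q0]aa
Step 4: δ(q0, a) = (q1, a, R) → bbba[q1]a
Step 5: δ(q1, a) = (q1, a, R) → bbbaa[q1]□
Step 6: δ(q1, □) = (qR, □, R) → bbbaa□[qR]□

The machine reaches the reject state qR and halts.

The machine executed 6 steps before halting.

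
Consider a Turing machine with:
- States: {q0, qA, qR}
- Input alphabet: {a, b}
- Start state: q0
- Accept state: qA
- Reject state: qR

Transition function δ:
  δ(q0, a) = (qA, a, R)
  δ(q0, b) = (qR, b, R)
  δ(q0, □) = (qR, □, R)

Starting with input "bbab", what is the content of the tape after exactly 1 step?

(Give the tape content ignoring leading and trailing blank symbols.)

Execution trace:
Initial: [q0]bbab
Step 1: δ(q0, b) = (qR, b, R) → b[qR]bab

The machine reaches the reject state qR and halts.

After 1 step, the tape (ignoring leading/trailing blanks) is: bbab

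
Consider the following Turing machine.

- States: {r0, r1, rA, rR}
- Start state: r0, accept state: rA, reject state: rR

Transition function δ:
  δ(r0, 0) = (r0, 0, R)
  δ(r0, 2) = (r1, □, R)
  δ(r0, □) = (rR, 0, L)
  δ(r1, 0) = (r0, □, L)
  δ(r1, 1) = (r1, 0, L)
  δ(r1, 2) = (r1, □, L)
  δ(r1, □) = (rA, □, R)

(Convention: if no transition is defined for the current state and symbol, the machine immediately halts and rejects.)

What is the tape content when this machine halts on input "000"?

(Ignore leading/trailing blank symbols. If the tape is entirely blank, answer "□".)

Execution trace:
Initial: [r0]000
Step 1: δ(r0, 0) = (r0, 0, R) → 0[r0]00
Step 2: δ(r0, 0) = (r0, 0, R) → 00[r0]0
Step 3: δ(r0, 0) = (r0, 0, R) → 000[r0]□
Step 4: δ(r0, □) = (rR, 0, L) → 00[rR]00

The machine reaches the reject state rR and halts.

Final tape (ignoring leading/trailing blanks): 0000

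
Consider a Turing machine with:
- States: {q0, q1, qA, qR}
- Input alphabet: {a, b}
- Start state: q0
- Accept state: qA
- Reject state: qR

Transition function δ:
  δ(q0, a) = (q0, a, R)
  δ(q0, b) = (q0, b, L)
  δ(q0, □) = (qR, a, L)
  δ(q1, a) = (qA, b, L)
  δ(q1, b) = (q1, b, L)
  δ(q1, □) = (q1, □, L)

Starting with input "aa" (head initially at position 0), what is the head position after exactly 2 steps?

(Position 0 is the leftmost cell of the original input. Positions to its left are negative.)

Execution trace (head position shown):
Step 0: [q0]aa  (head at position 0)
Step 1: move right → a[q0]a  (head at position 1)
Step 2: move right → aa[q0]□  (head at position 2)

After 2 steps, the head is at position 2.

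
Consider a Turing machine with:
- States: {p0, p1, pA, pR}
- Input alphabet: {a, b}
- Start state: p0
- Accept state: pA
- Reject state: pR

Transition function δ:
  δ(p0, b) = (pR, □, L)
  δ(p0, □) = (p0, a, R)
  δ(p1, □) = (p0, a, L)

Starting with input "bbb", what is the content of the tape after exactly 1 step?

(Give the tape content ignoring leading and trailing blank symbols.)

Execution trace:
Initial: [p0]bbb
Step 1: δ(p0, b) = (pR, □, L) → [pR]□□bb

The machine reaches the reject state pR and halts.

After 1 step, the tape (ignoring leading/trailing blanks) is: bb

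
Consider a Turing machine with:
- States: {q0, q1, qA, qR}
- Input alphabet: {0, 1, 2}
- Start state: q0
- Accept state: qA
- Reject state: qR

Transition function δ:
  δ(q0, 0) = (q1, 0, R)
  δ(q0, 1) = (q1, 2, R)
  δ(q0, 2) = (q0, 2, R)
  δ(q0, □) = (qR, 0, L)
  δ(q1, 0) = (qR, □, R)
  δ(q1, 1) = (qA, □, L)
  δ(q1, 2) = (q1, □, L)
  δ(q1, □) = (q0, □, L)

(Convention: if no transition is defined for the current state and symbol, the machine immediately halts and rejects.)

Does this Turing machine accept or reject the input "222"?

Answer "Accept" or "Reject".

Execution trace:
Initial: [q0]222
Step 1: δ(q0, 2) = (q0, 2, R) → 2[q0]22
Step 2: δ(q0, 2) = (q0, 2, R) → 22[q0]2
Step 3: δ(q0, 2) = (q0, 2, R) → 222[q0]□
Step 4: δ(q0, □) = (qR, 0, L) → 22[qR]20

The machine reaches the reject state qR and halts.

Answer: Reject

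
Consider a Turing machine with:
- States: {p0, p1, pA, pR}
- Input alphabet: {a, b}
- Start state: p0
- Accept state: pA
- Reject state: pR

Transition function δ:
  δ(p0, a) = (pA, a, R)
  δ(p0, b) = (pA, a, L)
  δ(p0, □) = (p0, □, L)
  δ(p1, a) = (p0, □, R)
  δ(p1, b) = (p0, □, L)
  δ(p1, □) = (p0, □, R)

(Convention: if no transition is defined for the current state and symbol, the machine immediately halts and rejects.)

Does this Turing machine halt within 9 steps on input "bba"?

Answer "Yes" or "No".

Execution trace:
Initial: [p0]bba
Step 1: δ(p0, b) = (pA, a, L) → [pA]□aba

The machine reaches the accept state pA and halts.
The machine halted after 1 step (within the 9-step bound).

Answer: Yes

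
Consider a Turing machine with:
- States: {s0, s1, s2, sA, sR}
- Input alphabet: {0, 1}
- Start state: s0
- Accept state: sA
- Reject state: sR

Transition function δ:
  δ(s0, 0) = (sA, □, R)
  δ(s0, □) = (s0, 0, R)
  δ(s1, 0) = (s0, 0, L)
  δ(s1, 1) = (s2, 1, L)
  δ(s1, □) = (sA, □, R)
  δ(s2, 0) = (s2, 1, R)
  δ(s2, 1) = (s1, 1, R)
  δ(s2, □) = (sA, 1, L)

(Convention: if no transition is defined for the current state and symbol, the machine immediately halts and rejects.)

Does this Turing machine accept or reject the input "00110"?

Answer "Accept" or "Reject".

Execution trace:
Initial: [s0]00110
Step 1: δ(s0, 0) = (sA, □, R) → □[sA]0110

The machine reaches the accept state sA and halts.

Answer: Accept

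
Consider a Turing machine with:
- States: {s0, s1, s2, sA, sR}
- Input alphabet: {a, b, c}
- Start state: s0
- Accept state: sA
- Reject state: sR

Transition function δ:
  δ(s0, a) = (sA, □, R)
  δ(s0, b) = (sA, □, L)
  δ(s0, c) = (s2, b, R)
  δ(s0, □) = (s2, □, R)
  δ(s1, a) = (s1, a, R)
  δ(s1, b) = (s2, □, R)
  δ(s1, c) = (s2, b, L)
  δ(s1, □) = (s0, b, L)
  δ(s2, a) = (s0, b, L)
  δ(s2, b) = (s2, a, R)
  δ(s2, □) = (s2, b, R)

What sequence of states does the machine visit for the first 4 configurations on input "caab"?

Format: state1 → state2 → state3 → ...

Execution trace:
Initial: [s0]caab
Step 1: δ(s0, c) = (s2, b, R) → b[s2]aab
Step 2: δ(s2, a) = (s0, b, L) → [s0]bbab
Step 3: δ(s0, b) = (sA, □, L) → [sA]□□bab

The machine reaches the accept state sA and halts.

State sequence: s0 → s2 → s0 → sA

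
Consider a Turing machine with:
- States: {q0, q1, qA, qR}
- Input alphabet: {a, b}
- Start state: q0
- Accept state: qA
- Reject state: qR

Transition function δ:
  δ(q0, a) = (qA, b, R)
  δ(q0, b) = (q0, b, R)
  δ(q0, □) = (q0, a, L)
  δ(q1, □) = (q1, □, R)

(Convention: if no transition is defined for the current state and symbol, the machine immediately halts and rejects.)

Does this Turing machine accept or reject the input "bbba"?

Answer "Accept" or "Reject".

Execution trace:
Initial: [q0]bbba
Step 1: δ(q0, b) = (q0, b, R) → b[q0]bba
Step 2: δ(q0, b) = (q0, b, R) → bb[q0]ba
Step 3: δ(q0, b) = (q0, b, R) → bbb[q0]a
Step 4: δ(q0, a) = (qA, b, R) → bbbb[qA]□

The machine reaches the accept state qA and halts.

Answer: Accept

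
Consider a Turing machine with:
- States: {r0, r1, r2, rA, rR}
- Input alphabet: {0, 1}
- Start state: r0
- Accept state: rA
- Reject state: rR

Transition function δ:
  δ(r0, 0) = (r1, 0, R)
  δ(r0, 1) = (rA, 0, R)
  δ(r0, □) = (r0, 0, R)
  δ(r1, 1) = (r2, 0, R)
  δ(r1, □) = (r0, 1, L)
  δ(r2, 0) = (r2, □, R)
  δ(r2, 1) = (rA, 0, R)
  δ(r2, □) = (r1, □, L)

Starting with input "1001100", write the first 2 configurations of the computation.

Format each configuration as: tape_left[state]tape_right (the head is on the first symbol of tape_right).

Transitions applied:
Step 1: δ(r0, 1) = (rA, 0, R)

The first 2 configurations are:
[r0]1001100 ⊢ 0[rA]001100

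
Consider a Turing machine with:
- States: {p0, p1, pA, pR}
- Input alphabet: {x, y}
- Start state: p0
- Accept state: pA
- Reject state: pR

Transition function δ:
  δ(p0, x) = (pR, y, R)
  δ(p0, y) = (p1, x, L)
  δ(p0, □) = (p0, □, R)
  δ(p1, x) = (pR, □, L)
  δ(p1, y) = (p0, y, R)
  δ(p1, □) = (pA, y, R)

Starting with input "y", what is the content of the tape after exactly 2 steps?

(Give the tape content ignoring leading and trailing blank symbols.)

Execution trace:
Initial: [p0]y
Step 1: δ(p0, y) = (p1, x, L) → [p1]□x
Step 2: δ(p1, □) = (pA, y, R) → y[pA]x

The machine reaches the accept state pA and halts.

After 2 steps, the tape (ignoring leading/trailing blanks) is: yx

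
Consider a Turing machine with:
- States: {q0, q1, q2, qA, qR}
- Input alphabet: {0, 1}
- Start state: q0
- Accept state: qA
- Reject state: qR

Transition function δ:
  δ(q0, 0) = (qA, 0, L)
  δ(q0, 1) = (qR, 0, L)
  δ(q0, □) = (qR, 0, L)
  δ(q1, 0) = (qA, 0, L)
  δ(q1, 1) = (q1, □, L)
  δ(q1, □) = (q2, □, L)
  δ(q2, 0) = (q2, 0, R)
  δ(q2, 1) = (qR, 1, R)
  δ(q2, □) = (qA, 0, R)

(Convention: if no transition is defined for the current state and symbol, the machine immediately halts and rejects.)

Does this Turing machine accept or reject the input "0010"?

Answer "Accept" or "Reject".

Execution trace:
Initial: [q0]0010
Step 1: δ(q0, 0) = (qA, 0, L) → [qA]□0010

The machine reaches the accept state qA and halts.

Answer: Accept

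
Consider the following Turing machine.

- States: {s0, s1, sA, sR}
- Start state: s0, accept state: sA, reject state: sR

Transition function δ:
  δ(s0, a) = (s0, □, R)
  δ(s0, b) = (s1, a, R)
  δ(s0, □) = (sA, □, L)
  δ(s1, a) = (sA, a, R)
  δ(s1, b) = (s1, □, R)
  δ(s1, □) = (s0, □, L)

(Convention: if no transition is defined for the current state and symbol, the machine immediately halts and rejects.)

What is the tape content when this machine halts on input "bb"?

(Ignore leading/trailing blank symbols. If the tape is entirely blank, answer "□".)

Execution trace:
Initial: [s0]bb
Step 1: δ(s0, b) = (s1, a, R) → a[s1]b
Step 2: δ(s1, b) = (s1, □, R) → a□[s1]□
Step 3: δ(s1, □) = (s0, □, L) → a[s0]□□
Step 4: δ(s0, □) = (sA, □, L) → [sA]a□□

The machine reaches the accept state sA and halts.

Final tape (ignoring leading/trailing blanks): a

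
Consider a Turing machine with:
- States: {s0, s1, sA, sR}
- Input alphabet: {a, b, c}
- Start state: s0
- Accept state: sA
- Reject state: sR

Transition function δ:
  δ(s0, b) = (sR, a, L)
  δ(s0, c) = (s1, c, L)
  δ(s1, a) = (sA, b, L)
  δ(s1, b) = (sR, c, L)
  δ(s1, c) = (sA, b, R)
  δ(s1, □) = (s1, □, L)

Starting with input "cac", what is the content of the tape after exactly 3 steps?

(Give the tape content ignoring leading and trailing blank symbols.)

Execution trace:
Initial: [s0]cac
Step 1: δ(s0, c) = (s1, c, L) → [s1]□cac
Step 2: δ(s1, □) = (s1, □, L) → [s1]□□cac
Step 3: δ(s1, □) = (s1, □, L) → [s1]□□□cac

After 3 steps, the tape (ignoring leading/trailing blanks) is: cac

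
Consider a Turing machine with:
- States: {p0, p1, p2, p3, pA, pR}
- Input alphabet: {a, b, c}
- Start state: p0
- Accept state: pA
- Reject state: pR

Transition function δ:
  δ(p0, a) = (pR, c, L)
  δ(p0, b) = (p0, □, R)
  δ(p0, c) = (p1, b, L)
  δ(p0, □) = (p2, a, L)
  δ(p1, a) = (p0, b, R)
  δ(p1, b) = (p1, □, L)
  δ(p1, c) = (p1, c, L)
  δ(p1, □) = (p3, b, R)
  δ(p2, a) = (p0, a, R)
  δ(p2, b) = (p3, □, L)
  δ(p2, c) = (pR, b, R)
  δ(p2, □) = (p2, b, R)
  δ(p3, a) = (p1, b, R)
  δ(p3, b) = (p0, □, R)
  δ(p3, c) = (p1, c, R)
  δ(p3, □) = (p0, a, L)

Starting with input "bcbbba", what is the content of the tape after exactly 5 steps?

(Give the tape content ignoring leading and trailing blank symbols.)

Execution trace:
Initial: [p0]bcbbba
Step 1: δ(p0, b) = (p0, □, R) → □[p0]cbbba
Step 2: δ(p0, c) = (p1, b, L) → [p1]□bbbba
Step 3: δ(p1, □) = (p3, b, R) → b[p3]bbbba
Step 4: δ(p3, b) = (p0, □, R) → b□[p0]bbba
Step 5: δ(p0, b) = (p0, □, R) → b□□[p0]bba

After 5 steps, the tape (ignoring leading/trailing blanks) is: b□□bba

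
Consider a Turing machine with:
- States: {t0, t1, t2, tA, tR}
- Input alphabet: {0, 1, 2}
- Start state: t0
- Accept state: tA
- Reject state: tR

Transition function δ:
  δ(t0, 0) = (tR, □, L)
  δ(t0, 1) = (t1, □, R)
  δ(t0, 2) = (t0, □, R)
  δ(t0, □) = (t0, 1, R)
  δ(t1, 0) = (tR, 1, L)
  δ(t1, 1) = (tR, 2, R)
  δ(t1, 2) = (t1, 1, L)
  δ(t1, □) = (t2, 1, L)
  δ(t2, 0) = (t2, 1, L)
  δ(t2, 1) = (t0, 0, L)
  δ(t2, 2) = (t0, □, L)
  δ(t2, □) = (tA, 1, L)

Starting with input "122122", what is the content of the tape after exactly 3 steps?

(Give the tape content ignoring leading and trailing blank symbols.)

Execution trace:
Initial: [t0]122122
Step 1: δ(t0, 1) = (t1, □, R) → □[t1]22122
Step 2: δ(t1, 2) = (t1, 1, L) → [t1]□12122
Step 3: δ(t1, □) = (t2, 1, L) → [t2]□112122

After 3 steps, the tape (ignoring leading/trailing blanks) is: 112122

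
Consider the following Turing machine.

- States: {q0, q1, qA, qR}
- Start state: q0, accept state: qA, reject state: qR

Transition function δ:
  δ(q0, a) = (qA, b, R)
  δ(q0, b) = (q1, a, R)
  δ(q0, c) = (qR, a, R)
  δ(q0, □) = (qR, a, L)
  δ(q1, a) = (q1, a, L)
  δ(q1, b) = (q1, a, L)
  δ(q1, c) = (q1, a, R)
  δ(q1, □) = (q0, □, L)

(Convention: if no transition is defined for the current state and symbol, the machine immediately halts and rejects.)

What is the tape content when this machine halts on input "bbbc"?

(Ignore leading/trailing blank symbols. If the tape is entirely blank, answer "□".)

Execution trace:
Initial: [q0]bbbc
Step 1: δ(q0, b) = (q1, a, R) → a[q1]bbc
Step 2: δ(q1, b) = (q1, a, L) → [q1]aabc
Step 3: δ(q1, a) = (q1, a, L) → [q1]□aabc
Step 4: δ(q1, □) = (q0, □, L) → [q0]□□aabc
Step 5: δ(q0, □) = (qR, a, L) → [qR]□a□aabc

The machine reaches the reject state qR and halts.

Final tape (ignoring leading/trailing blanks): a□aabc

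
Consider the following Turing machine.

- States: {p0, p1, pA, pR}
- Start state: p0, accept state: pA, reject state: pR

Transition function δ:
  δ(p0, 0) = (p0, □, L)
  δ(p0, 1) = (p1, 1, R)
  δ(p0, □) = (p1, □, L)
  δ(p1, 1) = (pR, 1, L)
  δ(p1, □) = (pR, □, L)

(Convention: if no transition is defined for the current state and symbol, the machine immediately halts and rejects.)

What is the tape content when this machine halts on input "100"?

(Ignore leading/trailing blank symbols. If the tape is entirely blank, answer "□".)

Execution trace:
Initial: [p0]100
Step 1: δ(p0, 1) = (p1, 1, R) → 1[p1]00

No transition is defined for δ(p1, 0). By convention the machine halts and rejects.

Final tape (ignoring leading/trailing blanks): 100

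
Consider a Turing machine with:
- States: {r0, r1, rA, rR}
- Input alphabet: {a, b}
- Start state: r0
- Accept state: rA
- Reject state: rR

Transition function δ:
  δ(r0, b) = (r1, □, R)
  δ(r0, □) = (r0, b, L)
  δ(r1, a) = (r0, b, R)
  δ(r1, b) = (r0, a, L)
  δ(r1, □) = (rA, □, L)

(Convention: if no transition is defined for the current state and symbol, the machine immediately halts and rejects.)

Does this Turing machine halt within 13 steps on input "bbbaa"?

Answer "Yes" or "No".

Execution trace:
Initial: [r0]bbbaa
Step 1: δ(r0, b) = (r1, □, R) → □[r1]bbaa
Step 2: δ(r1, b) = (r0, a, L) → [r0]□abaa
Step 3: δ(r0, □) = (r0, b, L) → [r0]□babaa
Step 4: δ(r0, □) = (r0, b, L) → [r0]□bbabaa
Step 5: δ(r0, □) = (r0, b, L) → [r0]□bbbabaa
Step 6: δ(r0, □) = (r0, b, L) → [r0]□bbbbabaa
Step 7: δ(r0, □) = (r0, b, L) → [r0]□bbbbbabaa
Step 8: δ(r0, □) = (r0, b, L) → [r0]□bbbbbbabaa
Step 9: δ(r0, □) = (r0, b, L) → [r0]□bbbbbbbabaa
Step 10: δ(r0, □) = (r0, b, L) → [r0]□bbbbbbbbabaa
Step 11: δ(r0, □) = (r0, b, L) → [r0]□bbbbbbbbbabaa
Step 12: δ(r0, □) = (r0, b, L) → [r0]□bbbbbbbbbbabaa
Step 13: δ(r0, □) = (r0, b, L) → [r0]□bbbbbbbbbbbabaa

The machine has not reached a halting state after 13 steps.
The machine did not halt within the 13-step bound.

Answer: No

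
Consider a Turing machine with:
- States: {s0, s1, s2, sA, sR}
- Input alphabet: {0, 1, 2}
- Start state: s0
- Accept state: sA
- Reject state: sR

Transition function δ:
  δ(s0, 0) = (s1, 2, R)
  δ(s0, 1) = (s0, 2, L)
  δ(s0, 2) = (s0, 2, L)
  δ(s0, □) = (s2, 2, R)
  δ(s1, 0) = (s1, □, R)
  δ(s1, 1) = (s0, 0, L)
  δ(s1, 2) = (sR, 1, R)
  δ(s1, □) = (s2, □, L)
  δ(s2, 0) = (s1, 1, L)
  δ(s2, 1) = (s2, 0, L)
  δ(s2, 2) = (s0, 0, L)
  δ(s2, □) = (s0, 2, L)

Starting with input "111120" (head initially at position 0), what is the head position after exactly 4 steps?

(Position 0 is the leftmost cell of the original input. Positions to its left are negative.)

Execution trace (head position shown):
Step 0: [s0]111120  (head at position 0)
Step 1: move left → [s0]□211120  (head at position -1)
Step 2: move right → 2[s2]211120  (head at position 0)
Step 3: move left → [s0]2011120  (head at position -1)
Step 4: move left → [s0]□2011120  (head at position -2)

After 4 steps, the head is at position -2.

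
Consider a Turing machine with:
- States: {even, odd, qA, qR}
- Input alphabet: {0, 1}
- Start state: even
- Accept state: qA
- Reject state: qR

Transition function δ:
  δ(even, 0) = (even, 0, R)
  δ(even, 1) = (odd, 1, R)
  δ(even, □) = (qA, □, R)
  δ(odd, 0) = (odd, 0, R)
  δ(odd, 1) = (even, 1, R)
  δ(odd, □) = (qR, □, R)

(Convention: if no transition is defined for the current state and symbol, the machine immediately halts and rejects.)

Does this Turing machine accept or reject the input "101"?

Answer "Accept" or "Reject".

Execution trace:
Initial: [even]101
Step 1: δ(even, 1) = (odd, 1, R) → 1[odd]01
Step 2: δ(odd, 0) = (odd, 0, R) → 10[odd]1
Step 3: δ(odd, 1) = (even, 1, R) → 101[even]□
Step 4: δ(even, □) = (qA, □, R) → 101□[qA]□

The machine reaches the accept state qA and halts.

Answer: Accept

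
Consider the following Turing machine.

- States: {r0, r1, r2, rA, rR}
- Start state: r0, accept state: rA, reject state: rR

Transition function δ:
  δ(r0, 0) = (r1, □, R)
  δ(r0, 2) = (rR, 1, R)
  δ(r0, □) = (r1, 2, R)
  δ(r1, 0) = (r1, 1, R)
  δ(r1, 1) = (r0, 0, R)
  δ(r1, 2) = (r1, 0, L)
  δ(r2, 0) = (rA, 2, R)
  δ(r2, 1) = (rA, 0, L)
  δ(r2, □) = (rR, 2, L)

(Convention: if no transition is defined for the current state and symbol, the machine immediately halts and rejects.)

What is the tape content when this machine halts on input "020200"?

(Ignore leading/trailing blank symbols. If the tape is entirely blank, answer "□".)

Execution trace:
Initial: [r0]020200
Step 1: δ(r0, 0) = (r1, □, R) → □[r1]20200
Step 2: δ(r1, 2) = (r1, 0, L) → [r1]□00200

No transition is defined for δ(r1, □). By convention the machine halts and rejects.

Final tape (ignoring leading/trailing blanks): 00200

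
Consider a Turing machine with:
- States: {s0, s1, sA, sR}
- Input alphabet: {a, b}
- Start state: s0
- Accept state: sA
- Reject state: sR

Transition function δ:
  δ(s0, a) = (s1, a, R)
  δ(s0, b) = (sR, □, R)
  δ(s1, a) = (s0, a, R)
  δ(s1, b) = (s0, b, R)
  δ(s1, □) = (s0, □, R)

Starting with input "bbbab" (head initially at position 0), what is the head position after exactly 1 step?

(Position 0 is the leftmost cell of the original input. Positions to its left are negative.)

Execution trace (head position shown):
Step 0: [s0]bbbab  (head at position 0)
Step 1: move right → □[sR]bbab  (head at position 1)

After 1 step, the head is at position 1.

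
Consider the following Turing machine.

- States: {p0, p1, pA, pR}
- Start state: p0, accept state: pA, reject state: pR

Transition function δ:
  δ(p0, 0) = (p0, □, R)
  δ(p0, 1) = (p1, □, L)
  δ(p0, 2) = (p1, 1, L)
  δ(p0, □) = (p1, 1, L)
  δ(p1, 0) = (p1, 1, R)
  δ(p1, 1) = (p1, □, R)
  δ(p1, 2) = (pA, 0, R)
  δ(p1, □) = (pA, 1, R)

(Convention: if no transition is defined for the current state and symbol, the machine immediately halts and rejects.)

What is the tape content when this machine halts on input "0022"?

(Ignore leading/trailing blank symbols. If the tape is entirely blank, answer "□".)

Execution trace:
Initial: [p0]0022
Step 1: δ(p0, 0) = (p0, □, R) → □[p0]022
Step 2: δ(p0, 0) = (p0, □, R) → □□[p0]22
Step 3: δ(p0, 2) = (p1, 1, L) → □[p1]□12
Step 4: δ(p1, □) = (pA, 1, R) → □1[pA]12

The machine reaches the accept state pA and halts.

Final tape (ignoring leading/trailing blanks): 112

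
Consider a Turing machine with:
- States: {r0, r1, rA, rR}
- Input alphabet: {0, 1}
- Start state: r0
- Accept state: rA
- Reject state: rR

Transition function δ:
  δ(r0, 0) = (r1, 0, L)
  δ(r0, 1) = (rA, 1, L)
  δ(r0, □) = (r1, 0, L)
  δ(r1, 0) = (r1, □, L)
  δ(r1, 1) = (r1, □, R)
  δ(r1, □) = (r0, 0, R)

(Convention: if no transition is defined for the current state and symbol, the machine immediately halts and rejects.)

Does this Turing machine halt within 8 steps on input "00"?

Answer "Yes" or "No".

Execution trace:
Initial: [r0]00
Step 1: δ(r0, 0) = (r1, 0, L) → [r1]□00
Step 2: δ(r1, □) = (r0, 0, R) → 0[r0]00
Step 3: δ(r0, 0) = (r1, 0, L) → [r1]000
Step 4: δ(r1, 0) = (r1, □, L) → [r1]□□00
Step 5: δ(r1, □) = (r0, 0, R) → 0[r0]□00
Step 6: δ(r0, □) = (r1, 0, L) → [r1]0000
Step 7: δ(r1, 0) = (r1, □, L) → [r1]□□000
Step 8: δ(r1, □) = (r0, 0, R) → 0[r0]□000

The machine has not reached a halting state after 8 steps.
The machine did not halt within the 8-step bound.

Answer: No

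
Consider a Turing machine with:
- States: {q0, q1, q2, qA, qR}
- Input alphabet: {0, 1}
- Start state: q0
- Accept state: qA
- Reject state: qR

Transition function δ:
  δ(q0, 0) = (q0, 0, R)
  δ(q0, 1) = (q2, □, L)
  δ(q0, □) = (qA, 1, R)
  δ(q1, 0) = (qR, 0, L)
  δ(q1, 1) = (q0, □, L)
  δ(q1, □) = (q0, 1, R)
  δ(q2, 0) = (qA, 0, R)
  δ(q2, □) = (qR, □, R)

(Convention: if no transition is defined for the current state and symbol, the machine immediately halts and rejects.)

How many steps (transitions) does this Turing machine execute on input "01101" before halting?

Execution trace:
Initial: [q0]01101
Step 1: δ(q0, 0) = (q0, 0, R) → 0[q0]1101
Step 2: δ(q0, 1) = (q2, □, L) → [q2]0□101
Step 3: δ(q2, 0) = (qA, 0, R) → 0[qA]□101

The machine reaches the accept state qA and halts.

The machine executed 3 steps before halting.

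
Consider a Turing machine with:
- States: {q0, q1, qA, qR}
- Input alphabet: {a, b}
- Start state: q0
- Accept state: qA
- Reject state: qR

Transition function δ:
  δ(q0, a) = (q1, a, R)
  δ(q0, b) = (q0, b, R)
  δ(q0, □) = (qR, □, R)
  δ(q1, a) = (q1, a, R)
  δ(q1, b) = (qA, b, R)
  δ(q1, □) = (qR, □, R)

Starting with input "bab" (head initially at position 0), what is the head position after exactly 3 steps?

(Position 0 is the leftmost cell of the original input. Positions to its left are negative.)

Execution trace (head position shown):
Step 0: [q0]bab  (head at position 0)
Step 1: move right → b[q0]ab  (head at position 1)
Step 2: move right → ba[q1]b  (head at position 2)
Step 3: move right → bab[qA]□  (head at position 3)

After 3 steps, the head is at position 3.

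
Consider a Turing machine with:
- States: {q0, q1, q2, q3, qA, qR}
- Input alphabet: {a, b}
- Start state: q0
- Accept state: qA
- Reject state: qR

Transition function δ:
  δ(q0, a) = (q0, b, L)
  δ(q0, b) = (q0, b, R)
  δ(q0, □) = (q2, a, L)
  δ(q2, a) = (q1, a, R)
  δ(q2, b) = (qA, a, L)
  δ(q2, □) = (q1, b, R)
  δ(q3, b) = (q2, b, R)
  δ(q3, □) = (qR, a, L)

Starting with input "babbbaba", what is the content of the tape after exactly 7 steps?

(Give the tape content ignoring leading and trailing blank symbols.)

Execution trace:
Initial: [q0]babbbaba
Step 1: δ(q0, b) = (q0, b, R) → b[q0]abbbaba
Step 2: δ(q0, a) = (q0, b, L) → [q0]bbbbbaba
Step 3: δ(q0, b) = (q0, b, R) → b[q0]bbbbaba
Step 4: δ(q0, b) = (q0, b, R) → bb[q0]bbbaba
Step 5: δ(q0, b) = (q0, b, R) → bbb[q0]bbaba
Step 6: δ(q0, b) = (q0, b, R) → bbbb[q0]baba
Step 7: δ(q0, b) = (q0, b, R) → bbbbb[q0]aba

After 7 steps, the tape (ignoring leading/trailing blanks) is: bbbbbaba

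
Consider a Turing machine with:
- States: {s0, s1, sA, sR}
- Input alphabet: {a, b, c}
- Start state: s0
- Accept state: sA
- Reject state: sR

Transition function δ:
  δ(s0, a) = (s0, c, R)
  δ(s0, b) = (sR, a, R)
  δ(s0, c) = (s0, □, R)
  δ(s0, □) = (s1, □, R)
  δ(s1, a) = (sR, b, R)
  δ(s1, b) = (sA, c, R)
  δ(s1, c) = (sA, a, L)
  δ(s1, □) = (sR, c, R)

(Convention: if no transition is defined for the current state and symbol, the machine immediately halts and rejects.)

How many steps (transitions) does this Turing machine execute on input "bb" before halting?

Execution trace:
Initial: [s0]bb
Step 1: δ(s0, b) = (sR, a, R) → a[sR]b

The machine reaches the reject state sR and halts.

The machine executed 1 step before halting.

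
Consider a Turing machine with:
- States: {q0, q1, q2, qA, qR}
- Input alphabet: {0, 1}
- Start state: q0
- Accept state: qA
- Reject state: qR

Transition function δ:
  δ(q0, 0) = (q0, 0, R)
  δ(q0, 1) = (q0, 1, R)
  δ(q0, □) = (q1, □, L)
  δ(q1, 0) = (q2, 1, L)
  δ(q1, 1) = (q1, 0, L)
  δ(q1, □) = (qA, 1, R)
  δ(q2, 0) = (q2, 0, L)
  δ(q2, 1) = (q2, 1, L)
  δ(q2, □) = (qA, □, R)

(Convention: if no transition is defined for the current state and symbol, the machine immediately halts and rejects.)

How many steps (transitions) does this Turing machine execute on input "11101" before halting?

Execution trace:
Initial: [q0]11101
Step 1: δ(q0, 1) = (q0, 1, R) → 1[q0]1101
Step 2: δ(q0, 1) = (q0, 1, R) → 11[q0]101
Step 3: δ(q0, 1) = (q0, 1, R) → 111[q0]01
Step 4: δ(q0, 0) = (q0, 0, R) → 1110[q0]1
Step 5: δ(q0, 1) = (q0, 1, R) → 11101[q0]□
Step 6: δ(q0, □) = (q1, □, L) → 1110[q1]1□
Step 7: δ(q1, 1) = (q1, 0, L) → 111[q1]00□
Step 8: δ(q1, 0) = (q2, 1, L) → 11[q2]110□
Step 9: δ(q2, 1) = (q2, 1, L) → 1[q2]1110□
Step 10: δ(q2, 1) = (q2, 1, L) → [q2]11110□
Step 11: δ(q2, 1) = (q2, 1, L) → [q2]□11110□
Step 12: δ(q2, □) = (qA, □, R) → □[qA]11110□

The machine reaches the accept state qA and halts.

The machine executed 12 steps before halting.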